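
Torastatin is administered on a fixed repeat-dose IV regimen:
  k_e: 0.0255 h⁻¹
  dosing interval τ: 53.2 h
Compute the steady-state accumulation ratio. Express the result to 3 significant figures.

1.35

e^(−kτ) = e^(−0.02550 × 53.2) = 0.2575
Accumulation ratio R = 1 / (1 − e^(−kτ)) = 1 / (1 − 0.2575) = 1.347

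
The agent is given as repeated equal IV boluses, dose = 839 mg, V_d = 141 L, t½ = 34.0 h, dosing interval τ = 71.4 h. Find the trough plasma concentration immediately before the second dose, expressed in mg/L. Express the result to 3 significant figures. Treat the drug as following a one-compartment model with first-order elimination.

1.39 mg/L

C₀ per dose = Dose / Vd = 839 / 141 = 5.950 mg/L
k = ln2 / t½ = 0.693147 / 34.0 = 0.02039 h⁻¹
Fraction remaining after one interval: r = e^(−kτ) = e^(−0.02039 × 71.4) = 0.2332
Before dose 2, 1 dose has been given (aged 1τ).
C_trough = C₀ × r = 5.950 × 0.2332 = 1.388 mg/L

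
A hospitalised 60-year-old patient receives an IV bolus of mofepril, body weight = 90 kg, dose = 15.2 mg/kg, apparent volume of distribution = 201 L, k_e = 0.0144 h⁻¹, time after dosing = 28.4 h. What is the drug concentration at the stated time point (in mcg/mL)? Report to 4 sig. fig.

Total dose = 15.2 × 90 = 1368 mg
C₀ = Dose / Vd = 1368 / 201 = 6.806 mg/L
C = C₀ · e^(−k·t) = 6.806 × e^(−0.01440 × 28.4)
  = 6.806 × 0.6643 = 4.521 mg/L
(4.521 mg/L = 4.521 mcg/mL)

4.521 mcg/mL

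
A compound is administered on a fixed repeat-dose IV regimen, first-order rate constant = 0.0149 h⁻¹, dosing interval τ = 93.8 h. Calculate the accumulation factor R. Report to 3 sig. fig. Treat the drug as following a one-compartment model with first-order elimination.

e^(−kτ) = e^(−0.01490 × 93.8) = 0.2472
Accumulation ratio R = 1 / (1 − e^(−kτ)) = 1 / (1 − 0.2472) = 1.328

1.33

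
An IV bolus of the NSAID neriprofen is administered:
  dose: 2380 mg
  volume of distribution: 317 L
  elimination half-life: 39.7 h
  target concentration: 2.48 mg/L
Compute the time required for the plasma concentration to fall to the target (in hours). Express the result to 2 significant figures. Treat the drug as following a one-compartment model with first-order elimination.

63 h

C₀ = Dose / Vd = 2380 / 317 = 7.508 mg/L
k = ln2 / t½ = 0.693147 / 39.7 = 0.01746 h⁻¹
t = ln(C₀ / C) / k = ln(7.508 / 2.48) / 0.01746
  = ln(3.027) / 0.01746 = 1.108 / 0.01746 = 63.46 h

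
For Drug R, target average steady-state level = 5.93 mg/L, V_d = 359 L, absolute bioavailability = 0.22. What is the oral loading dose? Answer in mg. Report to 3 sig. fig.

LD = Css × Vd / F = 5.93 × 359 / 0.22 = 9677 mg

9680 mg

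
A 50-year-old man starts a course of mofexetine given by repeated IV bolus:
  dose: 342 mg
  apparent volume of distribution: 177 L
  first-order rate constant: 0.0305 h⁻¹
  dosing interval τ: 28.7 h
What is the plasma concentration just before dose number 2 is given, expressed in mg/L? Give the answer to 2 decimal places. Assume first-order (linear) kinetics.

0.81 mg/L

C₀ per dose = Dose / Vd = 342 / 177 = 1.932 mg/L
Fraction remaining after one interval: r = e^(−kτ) = e^(−0.03050 × 28.7) = 0.4167
Before dose 2, 1 dose has been given (aged 1τ).
C_trough = C₀ × r = 1.932 × 0.4167 = 0.8051 mg/L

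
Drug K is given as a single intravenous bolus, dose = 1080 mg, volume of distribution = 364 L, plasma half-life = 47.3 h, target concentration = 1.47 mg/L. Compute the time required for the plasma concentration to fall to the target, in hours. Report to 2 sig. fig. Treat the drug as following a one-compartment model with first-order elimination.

C₀ = Dose / Vd = 1080 / 364 = 2.967 mg/L
k = ln2 / t½ = 0.693147 / 47.3 = 0.01465 h⁻¹
t = ln(C₀ / C) / k = ln(2.967 / 1.47) / 0.01465
  = ln(2.018) / 0.01465 = 0.7021 / 0.01465 = 47.92 h

48 h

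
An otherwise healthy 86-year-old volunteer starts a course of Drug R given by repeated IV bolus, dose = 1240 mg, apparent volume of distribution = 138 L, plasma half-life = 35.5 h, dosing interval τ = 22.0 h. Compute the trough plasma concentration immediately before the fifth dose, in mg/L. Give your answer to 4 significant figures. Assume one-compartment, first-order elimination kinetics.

C₀ per dose = Dose / Vd = 1240 / 138 = 8.986 mg/L
k = ln2 / t½ = 0.693147 / 35.5 = 0.01953 h⁻¹
Fraction remaining after one interval: r = e^(−kτ) = e^(−0.01953 × 22.0) = 0.6507
Before dose 5, 4 doses have been given (aged 1τ, 2τ, 3τ, 4τ).
C_trough = C₀ × (r + r² + … + r^4) = C₀ × r(1−r^4)/(1−r)
        = 8.986 × 0.6507 × (1 − 0.1793) / (1 − 0.6507) = 13.74 mg/L

13.74 mg/L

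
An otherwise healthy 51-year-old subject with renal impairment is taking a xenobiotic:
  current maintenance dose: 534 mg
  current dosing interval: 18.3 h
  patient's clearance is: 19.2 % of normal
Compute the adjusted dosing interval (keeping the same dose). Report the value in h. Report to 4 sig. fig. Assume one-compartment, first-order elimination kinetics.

95.31 h

To keep the same average steady-state level, dosing rate must scale with clearance.
CL ratio = 19.2 / 100 = 0.1920
New interval (same dose) = 18.3 / 0.1920 = 95.31 h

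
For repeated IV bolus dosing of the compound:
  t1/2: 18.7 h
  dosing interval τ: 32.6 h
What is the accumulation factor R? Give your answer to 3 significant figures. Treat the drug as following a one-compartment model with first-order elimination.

k = ln2 / t½ = 0.693147 / 18.7 = 0.03707 h⁻¹
e^(−kτ) = e^(−0.03707 × 32.6) = 0.2987
Accumulation ratio R = 1 / (1 − e^(−kτ)) = 1 / (1 − 0.2987) = 1.426

1.43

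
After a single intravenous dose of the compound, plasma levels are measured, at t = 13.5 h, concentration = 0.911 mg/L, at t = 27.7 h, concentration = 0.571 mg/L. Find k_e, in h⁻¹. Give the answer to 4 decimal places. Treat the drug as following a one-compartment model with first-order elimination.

0.0329 h⁻¹

k = ln(C₁/C₂) / (t₂ − t₁) = ln(0.911/0.571) / (27.7 − 13.5)
  = 0.4672 / 14.20 = 0.03290 h⁻¹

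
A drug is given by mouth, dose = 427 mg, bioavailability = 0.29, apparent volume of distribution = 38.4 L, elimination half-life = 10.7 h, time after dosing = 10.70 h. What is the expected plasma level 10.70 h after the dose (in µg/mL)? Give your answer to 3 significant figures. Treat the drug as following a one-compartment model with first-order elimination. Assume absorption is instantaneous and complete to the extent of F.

1.61 µg/mL

Amount reaching circulation = F × Dose = 0.29 × 427.0 = 123.8 mg
C₀ = F·Dose / Vd = 123.8 / 38.4 = 3.224 mg/L
k = ln2 / t½ = 0.693147 / 10.7 = 0.06478 h⁻¹
t / t½ = 10.70 / 10.7 = 1 half-lives
C = C₀ × (1/2)^1 = 3.224 × 0.5000 = 1.612 mg/L
(1.612 mg/L = 1.612 µg/mL)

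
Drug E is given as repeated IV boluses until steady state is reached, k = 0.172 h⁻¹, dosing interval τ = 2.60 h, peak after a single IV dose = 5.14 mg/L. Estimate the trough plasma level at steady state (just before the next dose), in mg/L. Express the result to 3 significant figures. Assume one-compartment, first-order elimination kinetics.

e^(−kτ) = e^(−0.1720 × 2.60) = 0.6394
Accumulation ratio R = 1 / (1 − e^(−kτ)) = 1 / (1 − 0.6394) = 2.773
Steady-state trough = C₀ × R × e^(−kτ) = 5.14 × 2.773 × 0.6394 = 9.114 mg/L

9.11 mg/L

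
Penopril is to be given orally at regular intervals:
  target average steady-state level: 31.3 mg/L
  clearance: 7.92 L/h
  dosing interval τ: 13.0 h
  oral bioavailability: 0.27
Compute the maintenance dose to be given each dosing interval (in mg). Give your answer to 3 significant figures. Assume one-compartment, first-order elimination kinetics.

At steady state, F × (Dose/τ) = Css × CL.
Dose = Css × CL × τ / F = 31.3 × 7.920 × 13.0 / 0.27 = 11940 mg

11900 mg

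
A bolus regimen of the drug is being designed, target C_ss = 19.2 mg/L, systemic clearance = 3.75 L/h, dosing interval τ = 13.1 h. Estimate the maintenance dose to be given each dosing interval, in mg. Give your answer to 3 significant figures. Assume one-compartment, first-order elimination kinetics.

943 mg

At steady state, Dose/τ = Css × CL.
Dose = Css × CL × τ = 19.2 × 3.750 × 13.1 = 943.2 mg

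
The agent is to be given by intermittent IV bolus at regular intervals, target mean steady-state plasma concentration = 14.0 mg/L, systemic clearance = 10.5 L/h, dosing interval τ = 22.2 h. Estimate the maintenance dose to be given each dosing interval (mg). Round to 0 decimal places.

At steady state, Dose/τ = Css × CL.
Dose = Css × CL × τ = 14.0 × 10.50 × 22.2 = 3263 mg

3263 mg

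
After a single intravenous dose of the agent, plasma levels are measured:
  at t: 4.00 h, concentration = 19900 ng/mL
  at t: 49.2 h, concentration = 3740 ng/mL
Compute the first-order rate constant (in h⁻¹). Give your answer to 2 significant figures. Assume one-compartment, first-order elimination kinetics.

0.037 h⁻¹

k = ln(C₁/C₂) / (t₂ − t₁) = ln(19900/3740) / (49.2 − 4.00)
  = 1.672 / 45.20 = 0.03699 h⁻¹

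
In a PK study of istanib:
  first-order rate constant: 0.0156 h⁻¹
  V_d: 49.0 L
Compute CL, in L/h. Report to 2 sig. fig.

0.76 L/h

CL = k × Vd = 0.0156 × 49.0 = 0.7644 L/h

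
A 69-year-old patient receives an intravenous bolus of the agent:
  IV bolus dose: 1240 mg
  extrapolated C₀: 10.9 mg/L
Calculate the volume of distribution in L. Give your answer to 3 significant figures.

Vd = Dose / C₀ = 1240 / 10.9 = 113.8 L

114 L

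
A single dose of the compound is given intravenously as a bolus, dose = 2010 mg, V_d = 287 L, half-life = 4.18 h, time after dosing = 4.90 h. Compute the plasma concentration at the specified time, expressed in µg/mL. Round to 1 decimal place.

C₀ = Dose / Vd = 2010 / 287 = 7.003 mg/L
k = ln2 / t½ = 0.693147 / 4.18 = 0.1658 h⁻¹
C = C₀ · e^(−k·t) = 7.003 × e^(−0.1658 × 4.90)
  = 7.003 × 0.4438 = 3.108 mg/L
(3.108 mg/L = 3.108 µg/mL)

3.1 µg/mL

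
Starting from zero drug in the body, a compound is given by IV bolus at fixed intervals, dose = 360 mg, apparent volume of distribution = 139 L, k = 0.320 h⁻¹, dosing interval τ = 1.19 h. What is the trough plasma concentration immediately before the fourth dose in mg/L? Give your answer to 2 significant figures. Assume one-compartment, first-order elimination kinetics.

C₀ per dose = Dose / Vd = 360 / 139 = 2.590 mg/L
Fraction remaining after one interval: r = e^(−kτ) = e^(−0.3200 × 1.19) = 0.6833
Before dose 4, 3 doses have been given (aged 1τ, 2τ, 3τ).
C_trough = C₀ × (r + r² + … + r^3) = C₀ × r(1−r^3)/(1−r)
        = 2.590 × 0.6833 × (1 − 0.3190) / (1 − 0.6833) = 3.805 mg/L

3.8 mg/L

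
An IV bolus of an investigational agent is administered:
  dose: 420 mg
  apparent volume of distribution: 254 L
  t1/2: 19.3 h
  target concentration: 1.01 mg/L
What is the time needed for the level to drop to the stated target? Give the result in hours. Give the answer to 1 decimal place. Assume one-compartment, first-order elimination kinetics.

C₀ = Dose / Vd = 420.0 / 254 = 1.654 mg/L
k = ln2 / t½ = 0.693147 / 19.3 = 0.03591 h⁻¹
t = ln(C₀ / C) / k = ln(1.654 / 1.01) / 0.03591
  = ln(1.638) / 0.03591 = 0.4935 / 0.03591 = 13.74 h

13.7 h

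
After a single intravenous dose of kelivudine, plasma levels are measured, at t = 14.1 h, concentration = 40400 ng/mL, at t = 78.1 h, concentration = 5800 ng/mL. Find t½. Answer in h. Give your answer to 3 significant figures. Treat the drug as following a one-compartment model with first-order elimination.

22.9 h

k = ln(C₁/C₂) / (t₂ − t₁) = ln(40400/5800) / (78.1 − 14.1)
  = 1.941 / 64.00 = 0.03033 h⁻¹
t½ = ln2 / k = 0.693147 / 0.03033 = 22.85 h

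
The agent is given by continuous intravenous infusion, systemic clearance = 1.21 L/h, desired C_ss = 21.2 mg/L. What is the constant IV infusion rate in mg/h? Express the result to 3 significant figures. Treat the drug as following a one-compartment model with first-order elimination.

25.7 mg/h

At steady state, infusion rate R₀ = Css × CL = 21.2 × 1.210 = 25.65 mg/h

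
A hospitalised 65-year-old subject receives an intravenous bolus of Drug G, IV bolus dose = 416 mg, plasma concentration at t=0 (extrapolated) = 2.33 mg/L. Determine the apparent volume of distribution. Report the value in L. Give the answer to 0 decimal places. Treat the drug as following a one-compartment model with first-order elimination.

179 L

Vd = Dose / C₀ = 416.0 / 2.33 = 178.5 L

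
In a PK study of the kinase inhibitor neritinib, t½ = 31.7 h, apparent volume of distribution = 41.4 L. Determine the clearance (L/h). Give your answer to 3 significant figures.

k = ln2 / t½ = 0.693147 / 31.7 = 0.02187 h⁻¹
CL = k × Vd = 0.02187 × 41.4 = 0.9054 L/h

0.905 L/h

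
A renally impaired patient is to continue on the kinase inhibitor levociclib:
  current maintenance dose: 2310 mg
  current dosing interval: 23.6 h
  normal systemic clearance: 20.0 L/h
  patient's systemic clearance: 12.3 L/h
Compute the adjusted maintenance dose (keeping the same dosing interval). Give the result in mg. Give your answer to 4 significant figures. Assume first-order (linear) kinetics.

1421 mg

To keep the same average steady-state level, dosing rate must scale with clearance.
CL ratio = 12.3 / 20.0 = 0.6150
New dose (same interval) = 2310 × 0.6150 = 1421 mg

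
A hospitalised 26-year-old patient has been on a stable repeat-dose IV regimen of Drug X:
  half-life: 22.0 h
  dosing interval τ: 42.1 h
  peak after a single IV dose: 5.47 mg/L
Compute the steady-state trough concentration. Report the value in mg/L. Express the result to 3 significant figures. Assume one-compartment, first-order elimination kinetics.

k = ln2 / t½ = 0.693147 / 22.0 = 0.03151 h⁻¹
e^(−kτ) = e^(−0.03151 × 42.1) = 0.2654
Accumulation ratio R = 1 / (1 − e^(−kτ)) = 1 / (1 − 0.2654) = 1.361
Steady-state trough = C₀ × R × e^(−kτ) = 5.47 × 1.361 × 0.2654 = 1.976 mg/L

1.98 mg/L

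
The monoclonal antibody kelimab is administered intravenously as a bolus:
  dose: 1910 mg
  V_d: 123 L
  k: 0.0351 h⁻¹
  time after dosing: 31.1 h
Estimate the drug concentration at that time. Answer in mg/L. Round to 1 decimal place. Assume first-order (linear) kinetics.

C₀ = Dose / Vd = 1910 / 123 = 15.53 mg/L
C = C₀ · e^(−k·t) = 15.53 × e^(−0.03510 × 31.1)
  = 15.53 × 0.3357 = 5.213 mg/L

5.2 mg/L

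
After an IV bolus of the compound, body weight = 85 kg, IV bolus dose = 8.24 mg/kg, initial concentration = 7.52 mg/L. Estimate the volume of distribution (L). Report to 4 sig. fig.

Dose = 8.24 × 85 = 700.4 mg
Vd = Dose / C₀ = 700.4 / 7.52 = 93.14 L

93.14 L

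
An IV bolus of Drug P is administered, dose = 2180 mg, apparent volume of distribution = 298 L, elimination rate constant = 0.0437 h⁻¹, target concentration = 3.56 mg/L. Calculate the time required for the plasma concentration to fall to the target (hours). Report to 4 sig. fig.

16.48 h

C₀ = Dose / Vd = 2180 / 298 = 7.315 mg/L
t = ln(C₀ / C) / k = ln(7.315 / 3.56) / 0.04370
  = ln(2.055) / 0.04370 = 0.7203 / 0.04370 = 16.48 h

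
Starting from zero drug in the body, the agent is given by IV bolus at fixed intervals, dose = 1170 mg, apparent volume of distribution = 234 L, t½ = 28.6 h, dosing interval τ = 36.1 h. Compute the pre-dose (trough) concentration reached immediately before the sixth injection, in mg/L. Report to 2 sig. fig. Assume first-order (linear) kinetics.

3.5 mg/L

C₀ per dose = Dose / Vd = 1170 / 234 = 5.000 mg/L
k = ln2 / t½ = 0.693147 / 28.6 = 0.02424 h⁻¹
Fraction remaining after one interval: r = e^(−kτ) = e^(−0.02424 × 36.1) = 0.4168
Before dose 6, 5 doses have been given (aged 1τ, 2τ, 3τ, 4τ, 5τ).
C_trough = C₀ × (r + r² + … + r^5) = C₀ × r(1−r^5)/(1−r)
        = 5.000 × 0.4168 × (1 − 0.01258) / (1 − 0.4168) = 3.528 mg/L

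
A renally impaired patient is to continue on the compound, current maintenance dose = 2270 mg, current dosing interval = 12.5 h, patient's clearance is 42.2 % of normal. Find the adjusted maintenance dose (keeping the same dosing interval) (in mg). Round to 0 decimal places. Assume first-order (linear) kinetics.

958 mg

To keep the same average steady-state level, dosing rate must scale with clearance.
CL ratio = 42.2 / 100 = 0.4220
New dose (same interval) = 2270 × 0.4220 = 957.9 mg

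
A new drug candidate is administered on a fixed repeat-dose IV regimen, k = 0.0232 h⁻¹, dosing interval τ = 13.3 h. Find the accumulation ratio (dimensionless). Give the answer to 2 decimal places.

3.77

e^(−kτ) = e^(−0.02320 × 13.3) = 0.7345
Accumulation ratio R = 1 / (1 − e^(−kτ)) = 1 / (1 − 0.7345) = 3.766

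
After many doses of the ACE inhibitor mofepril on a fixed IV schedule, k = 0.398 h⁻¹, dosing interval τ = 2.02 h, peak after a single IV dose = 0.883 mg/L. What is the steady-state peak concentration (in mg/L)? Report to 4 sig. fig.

e^(−kτ) = e^(−0.3980 × 2.02) = 0.4476
Accumulation ratio R = 1 / (1 − e^(−kτ)) = 1 / (1 − 0.4476) = 1.810
Steady-state peak = C₀ × R = 0.883 × 1.810 = 1.598 mg/L

1.598 mg/L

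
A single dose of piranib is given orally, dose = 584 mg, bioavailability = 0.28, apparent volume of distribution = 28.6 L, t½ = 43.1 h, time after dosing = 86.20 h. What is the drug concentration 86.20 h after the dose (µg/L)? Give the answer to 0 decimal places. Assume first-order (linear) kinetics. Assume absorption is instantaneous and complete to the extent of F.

1429 µg/L

Amount reaching circulation = F × Dose = 0.28 × 584.0 = 163.5 mg
C₀ = F·Dose / Vd = 163.5 / 28.6 = 5.717 mg/L
k = ln2 / t½ = 0.693147 / 43.1 = 0.01608 h⁻¹
t / t½ = 86.20 / 43.1 = 2 half-lives
C = C₀ × (1/2)^2 = 5.717 × 0.2500 = 1.429 mg/L
Convert: 1.429 mg/L × 1000 = 1429 µg/L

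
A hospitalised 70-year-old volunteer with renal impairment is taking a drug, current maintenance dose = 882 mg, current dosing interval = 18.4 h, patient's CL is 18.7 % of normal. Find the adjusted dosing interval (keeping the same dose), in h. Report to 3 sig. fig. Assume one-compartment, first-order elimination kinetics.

To keep the same average steady-state level, dosing rate must scale with clearance.
CL ratio = 18.7 / 100 = 0.1870
New interval (same dose) = 18.4 / 0.1870 = 98.40 h

98.4 h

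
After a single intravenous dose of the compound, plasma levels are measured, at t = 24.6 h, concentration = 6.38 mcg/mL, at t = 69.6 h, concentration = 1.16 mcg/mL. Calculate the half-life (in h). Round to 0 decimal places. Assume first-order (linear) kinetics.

k = ln(C₁/C₂) / (t₂ − t₁) = ln(6.38/1.16) / (69.6 − 24.6)
  = 1.705 / 45.00 = 0.03789 h⁻¹
t½ = ln2 / k = 0.693147 / 0.03789 = 18.29 h

18 h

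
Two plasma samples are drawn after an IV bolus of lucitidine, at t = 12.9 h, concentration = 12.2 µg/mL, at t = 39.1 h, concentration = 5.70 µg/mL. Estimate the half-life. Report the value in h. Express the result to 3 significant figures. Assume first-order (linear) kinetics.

k = ln(C₁/C₂) / (t₂ − t₁) = ln(12.2/5.70) / (39.1 − 12.9)
  = 0.7610 / 26.20 = 0.02905 h⁻¹
t½ = ln2 / k = 0.693147 / 0.02905 = 23.86 h

23.9 h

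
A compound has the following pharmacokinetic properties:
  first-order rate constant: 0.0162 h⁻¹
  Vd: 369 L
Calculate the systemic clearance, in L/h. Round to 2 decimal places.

CL = k × Vd = 0.0162 × 369 = 5.978 L/h

5.98 L/h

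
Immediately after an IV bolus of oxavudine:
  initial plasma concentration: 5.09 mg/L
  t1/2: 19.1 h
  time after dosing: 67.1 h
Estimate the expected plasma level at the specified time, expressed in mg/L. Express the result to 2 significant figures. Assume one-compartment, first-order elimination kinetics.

k = ln2 / t½ = 0.693147 / 19.1 = 0.03629 h⁻¹
C = C₀ · e^(−k·t) = 5.090 × e^(−0.03629 × 67.1)
  = 5.090 × 0.08759 = 0.4458 mg/L

0.45 mg/L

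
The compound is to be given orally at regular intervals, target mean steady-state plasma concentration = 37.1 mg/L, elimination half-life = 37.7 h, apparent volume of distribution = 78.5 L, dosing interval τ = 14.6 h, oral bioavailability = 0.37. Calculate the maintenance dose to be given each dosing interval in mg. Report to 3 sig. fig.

k = ln2 / t½ = 0.693147 / 37.7 = 0.01839 h⁻¹
CL = k × Vd = 0.01839 × 78.5 = 1.444 L/h
At steady state, F × (Dose/τ) = Css × CL.
Dose = Css × CL × τ / F = 37.1 × 1.444 × 14.6 / 0.37 = 2114 mg

2110 mg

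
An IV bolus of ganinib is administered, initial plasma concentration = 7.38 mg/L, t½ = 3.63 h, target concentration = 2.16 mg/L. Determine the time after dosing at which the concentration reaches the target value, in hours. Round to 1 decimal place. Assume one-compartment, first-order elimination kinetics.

6.4 h

k = ln2 / t½ = 0.693147 / 3.63 = 0.1909 h⁻¹
t = ln(C₀ / C) / k = ln(7.380 / 2.16) / 0.1909
  = ln(3.417) / 0.1909 = 1.229 / 0.1909 = 6.438 h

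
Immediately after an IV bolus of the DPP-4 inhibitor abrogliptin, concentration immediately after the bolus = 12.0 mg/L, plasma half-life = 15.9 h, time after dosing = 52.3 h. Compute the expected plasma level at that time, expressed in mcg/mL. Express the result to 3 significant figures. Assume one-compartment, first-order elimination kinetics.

1.23 mcg/mL

k = ln2 / t½ = 0.693147 / 15.9 = 0.04359 h⁻¹
C = C₀ · e^(−k·t) = 12.00 × e^(−0.04359 × 52.3)
  = 12.00 × 0.1023 = 1.228 mg/L
(1.228 mg/L = 1.228 mcg/mL)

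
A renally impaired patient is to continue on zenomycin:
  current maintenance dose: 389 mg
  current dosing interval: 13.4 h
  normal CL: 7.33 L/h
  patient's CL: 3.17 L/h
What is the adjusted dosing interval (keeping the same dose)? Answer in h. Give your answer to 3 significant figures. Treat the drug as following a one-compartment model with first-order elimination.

31.0 h

To keep the same average steady-state level, dosing rate must scale with clearance.
CL ratio = 3.17 / 7.33 = 0.4325
New interval (same dose) = 13.4 / 0.4325 = 30.98 h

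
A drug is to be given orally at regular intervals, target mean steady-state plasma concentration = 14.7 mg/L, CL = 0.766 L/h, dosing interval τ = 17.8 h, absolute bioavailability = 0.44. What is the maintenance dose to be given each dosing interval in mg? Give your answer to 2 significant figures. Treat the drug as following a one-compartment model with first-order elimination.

At steady state, F × (Dose/τ) = Css × CL.
Dose = Css × CL × τ / F = 14.7 × 0.7660 × 17.8 / 0.44 = 455.5 mg

460 mg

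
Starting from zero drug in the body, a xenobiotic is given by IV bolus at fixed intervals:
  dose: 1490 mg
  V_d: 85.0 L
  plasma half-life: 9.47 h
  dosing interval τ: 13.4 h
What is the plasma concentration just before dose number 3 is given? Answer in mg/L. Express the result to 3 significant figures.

9.04 mg/L

C₀ per dose = Dose / Vd = 1490 / 85.0 = 17.53 mg/L
k = ln2 / t½ = 0.693147 / 9.47 = 0.07319 h⁻¹
Fraction remaining after one interval: r = e^(−kτ) = e^(−0.07319 × 13.4) = 0.3750
Before dose 3, 2 doses have been given (aged 1τ, 2τ).
C_trough = C₀ × (r + r²) = 17.53 × (0.3750 + 0.1406) = 9.038 mg/L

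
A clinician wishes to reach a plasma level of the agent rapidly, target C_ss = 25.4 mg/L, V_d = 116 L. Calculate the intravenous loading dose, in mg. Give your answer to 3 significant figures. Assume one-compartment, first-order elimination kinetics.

2950 mg

LD = Css × Vd = 25.4 × 116 = 2946 mg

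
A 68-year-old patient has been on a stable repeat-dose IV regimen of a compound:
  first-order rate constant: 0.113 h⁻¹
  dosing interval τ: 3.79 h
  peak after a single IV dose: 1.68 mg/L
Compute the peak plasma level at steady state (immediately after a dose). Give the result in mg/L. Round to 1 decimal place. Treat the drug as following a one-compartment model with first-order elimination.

4.8 mg/L

e^(−kτ) = e^(−0.1130 × 3.79) = 0.6516
Accumulation ratio R = 1 / (1 − e^(−kτ)) = 1 / (1 − 0.6516) = 2.870
Steady-state peak = C₀ × R = 1.68 × 2.870 = 4.822 mg/L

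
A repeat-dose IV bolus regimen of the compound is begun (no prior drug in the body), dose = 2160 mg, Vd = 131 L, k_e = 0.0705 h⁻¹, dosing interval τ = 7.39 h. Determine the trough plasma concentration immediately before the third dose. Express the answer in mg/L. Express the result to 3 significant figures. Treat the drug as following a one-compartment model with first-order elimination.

C₀ per dose = Dose / Vd = 2160 / 131 = 16.49 mg/L
Fraction remaining after one interval: r = e^(−kτ) = e^(−0.07050 × 7.39) = 0.5939
Before dose 3, 2 doses have been given (aged 1τ, 2τ).
C_trough = C₀ × (r + r²) = 16.49 × (0.5939 + 0.3527) = 15.61 mg/L

15.6 mg/L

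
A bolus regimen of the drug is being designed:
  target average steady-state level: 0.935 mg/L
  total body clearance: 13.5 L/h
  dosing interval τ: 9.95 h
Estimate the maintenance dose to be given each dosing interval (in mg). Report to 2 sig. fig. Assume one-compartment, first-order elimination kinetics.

At steady state, Dose/τ = Css × CL.
Dose = Css × CL × τ = 0.935 × 13.50 × 9.95 = 125.6 mg

130 mg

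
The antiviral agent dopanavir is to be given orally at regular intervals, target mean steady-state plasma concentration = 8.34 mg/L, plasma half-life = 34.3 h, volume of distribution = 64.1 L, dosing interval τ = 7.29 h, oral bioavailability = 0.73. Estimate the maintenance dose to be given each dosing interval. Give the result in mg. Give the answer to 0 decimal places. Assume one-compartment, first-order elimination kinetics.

k = ln2 / t½ = 0.693147 / 34.3 = 0.02021 h⁻¹
CL = k × Vd = 0.02021 × 64.1 = 1.295 L/h
At steady state, F × (Dose/τ) = Css × CL.
Dose = Css × CL × τ / F = 8.34 × 1.295 × 7.29 / 0.73 = 107.9 mg

108 mg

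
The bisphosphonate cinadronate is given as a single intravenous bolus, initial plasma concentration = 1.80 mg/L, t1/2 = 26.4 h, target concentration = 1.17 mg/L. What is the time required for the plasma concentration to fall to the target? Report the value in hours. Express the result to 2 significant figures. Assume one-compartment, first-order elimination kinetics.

k = ln2 / t½ = 0.693147 / 26.4 = 0.02626 h⁻¹
t = ln(C₀ / C) / k = ln(1.800 / 1.17) / 0.02626
  = ln(1.538) / 0.02626 = 0.4305 / 0.02626 = 16.39 h

16 h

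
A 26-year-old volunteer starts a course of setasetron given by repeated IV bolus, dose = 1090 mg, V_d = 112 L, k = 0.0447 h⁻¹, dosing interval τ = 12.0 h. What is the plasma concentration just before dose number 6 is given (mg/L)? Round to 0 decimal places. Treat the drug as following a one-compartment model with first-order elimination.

13 mg/L

C₀ per dose = Dose / Vd = 1090 / 112 = 9.732 mg/L
Fraction remaining after one interval: r = e^(−kτ) = e^(−0.04470 × 12.0) = 0.5848
Before dose 6, 5 doses have been given (aged 1τ, 2τ, 3τ, 4τ, 5τ).
C_trough = C₀ × (r + r² + … + r^5) = C₀ × r(1−r^5)/(1−r)
        = 9.732 × 0.5848 × (1 − 0.06840) / (1 − 0.5848) = 12.77 mg/L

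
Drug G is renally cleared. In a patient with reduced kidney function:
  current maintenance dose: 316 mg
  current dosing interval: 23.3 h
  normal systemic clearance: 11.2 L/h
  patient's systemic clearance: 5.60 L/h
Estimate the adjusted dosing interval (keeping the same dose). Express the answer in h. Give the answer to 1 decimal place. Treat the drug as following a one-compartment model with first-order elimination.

46.6 h

To keep the same average steady-state level, dosing rate must scale with clearance.
CL ratio = 5.60 / 11.2 = 0.5000
New interval (same dose) = 23.3 / 0.5000 = 46.60 h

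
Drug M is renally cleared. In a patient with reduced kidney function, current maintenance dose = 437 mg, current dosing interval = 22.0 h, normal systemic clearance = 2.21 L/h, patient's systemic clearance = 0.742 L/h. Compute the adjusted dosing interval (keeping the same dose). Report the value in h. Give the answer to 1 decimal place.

65.5 h

To keep the same average steady-state level, dosing rate must scale with clearance.
CL ratio = 0.742 / 2.21 = 0.3357
New interval (same dose) = 22.0 / 0.3357 = 65.53 h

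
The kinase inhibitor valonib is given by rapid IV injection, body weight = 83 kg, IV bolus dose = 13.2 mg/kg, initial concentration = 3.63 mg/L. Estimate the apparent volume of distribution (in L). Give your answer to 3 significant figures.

302 L

Dose = 13.2 × 83 = 1096 mg
Vd = Dose / C₀ = 1096 / 3.63 = 301.9 L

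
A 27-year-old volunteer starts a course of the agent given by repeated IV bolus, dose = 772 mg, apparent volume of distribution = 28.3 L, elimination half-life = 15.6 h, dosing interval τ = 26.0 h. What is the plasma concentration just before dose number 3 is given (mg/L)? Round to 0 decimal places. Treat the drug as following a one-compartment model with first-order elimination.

C₀ per dose = Dose / Vd = 772 / 28.3 = 27.28 mg/L
k = ln2 / t½ = 0.693147 / 15.6 = 0.04443 h⁻¹
Fraction remaining after one interval: r = e^(−kτ) = e^(−0.04443 × 26.0) = 0.3150
Before dose 3, 2 doses have been given (aged 1τ, 2τ).
C_trough = C₀ × (r + r²) = 27.28 × (0.3150 + 0.09923) = 11.30 mg/L

11 mg/L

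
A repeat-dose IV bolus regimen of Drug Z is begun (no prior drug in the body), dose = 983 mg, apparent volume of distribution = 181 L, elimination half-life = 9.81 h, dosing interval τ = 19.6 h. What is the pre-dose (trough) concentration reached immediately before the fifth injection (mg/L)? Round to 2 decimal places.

C₀ per dose = Dose / Vd = 983 / 181 = 5.431 mg/L
k = ln2 / t½ = 0.693147 / 9.81 = 0.07066 h⁻¹
Fraction remaining after one interval: r = e^(−kτ) = e^(−0.07066 × 19.6) = 0.2503
Before dose 5, 4 doses have been given (aged 1τ, 2τ, 3τ, 4τ).
C_trough = C₀ × (r + r² + … + r^4) = C₀ × r(1−r^4)/(1−r)
        = 5.431 × 0.2503 × (1 − 0.003925) / (1 − 0.2503) = 1.806 mg/L

1.81 mg/L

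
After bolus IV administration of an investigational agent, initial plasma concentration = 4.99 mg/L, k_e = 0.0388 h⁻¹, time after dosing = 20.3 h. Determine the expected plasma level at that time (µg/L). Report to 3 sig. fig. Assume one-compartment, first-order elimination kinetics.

C = C₀ · e^(−k·t) = 4.990 × e^(−0.03880 × 20.3)
  = 4.990 × 0.4549 = 2.270 mg/L
Convert: 2.270 mg/L × 1000 = 2270 µg/L

2270 µg/L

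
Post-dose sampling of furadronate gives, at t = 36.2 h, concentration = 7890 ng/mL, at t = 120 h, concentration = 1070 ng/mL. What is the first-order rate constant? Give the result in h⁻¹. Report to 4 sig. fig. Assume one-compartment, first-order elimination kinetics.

k = ln(C₁/C₂) / (t₂ − t₁) = ln(7890/1070) / (120 − 36.2)
  = 1.998 / 83.80 = 0.02384 h⁻¹

0.02384 h⁻¹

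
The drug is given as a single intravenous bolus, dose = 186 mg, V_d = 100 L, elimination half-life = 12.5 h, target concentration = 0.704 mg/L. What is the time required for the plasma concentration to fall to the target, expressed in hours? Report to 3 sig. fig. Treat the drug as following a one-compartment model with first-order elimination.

17.5 h

C₀ = Dose / Vd = 186.0 / 100 = 1.860 mg/L
k = ln2 / t½ = 0.693147 / 12.5 = 0.05545 h⁻¹
t = ln(C₀ / C) / k = ln(1.860 / 0.704) / 0.05545
  = ln(2.642) / 0.05545 = 0.9715 / 0.05545 = 17.52 h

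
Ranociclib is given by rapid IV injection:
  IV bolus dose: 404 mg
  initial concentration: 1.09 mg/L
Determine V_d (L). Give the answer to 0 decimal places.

Vd = Dose / C₀ = 404.0 / 1.09 = 370.6 L

371 L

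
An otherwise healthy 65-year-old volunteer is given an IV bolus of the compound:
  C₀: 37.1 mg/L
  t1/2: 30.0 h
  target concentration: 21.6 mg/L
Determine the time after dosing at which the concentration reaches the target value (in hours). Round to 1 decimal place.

k = ln2 / t½ = 0.693147 / 30.0 = 0.02310 h⁻¹
t = ln(C₀ / C) / k = ln(37.10 / 21.6) / 0.02310
  = ln(1.718) / 0.02310 = 0.5412 / 0.02310 = 23.43 h

23.4 h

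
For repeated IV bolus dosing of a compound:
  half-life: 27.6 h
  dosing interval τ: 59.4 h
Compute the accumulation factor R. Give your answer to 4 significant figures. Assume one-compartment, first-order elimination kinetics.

1.290

k = ln2 / t½ = 0.693147 / 27.6 = 0.02511 h⁻¹
e^(−kτ) = e^(−0.02511 × 59.4) = 0.2250
Accumulation ratio R = 1 / (1 − e^(−kτ)) = 1 / (1 − 0.2250) = 1.290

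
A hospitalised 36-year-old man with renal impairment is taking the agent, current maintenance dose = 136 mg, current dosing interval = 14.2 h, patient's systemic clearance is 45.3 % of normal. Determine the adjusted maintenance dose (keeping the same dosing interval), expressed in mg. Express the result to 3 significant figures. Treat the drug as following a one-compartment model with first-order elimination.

61.6 mg

To keep the same average steady-state level, dosing rate must scale with clearance.
CL ratio = 45.3 / 100 = 0.4530
New dose (same interval) = 136 × 0.4530 = 61.61 mg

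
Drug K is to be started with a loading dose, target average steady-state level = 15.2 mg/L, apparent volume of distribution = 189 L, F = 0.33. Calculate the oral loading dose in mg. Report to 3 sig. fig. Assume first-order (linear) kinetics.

8710 mg

LD = Css × Vd / F = 15.2 × 189 / 0.33 = 8705 mg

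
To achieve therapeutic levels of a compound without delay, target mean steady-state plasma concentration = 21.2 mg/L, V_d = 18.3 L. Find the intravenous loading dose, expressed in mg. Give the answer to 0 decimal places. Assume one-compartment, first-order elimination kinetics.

388 mg

LD = Css × Vd = 21.2 × 18.3 = 388.0 mg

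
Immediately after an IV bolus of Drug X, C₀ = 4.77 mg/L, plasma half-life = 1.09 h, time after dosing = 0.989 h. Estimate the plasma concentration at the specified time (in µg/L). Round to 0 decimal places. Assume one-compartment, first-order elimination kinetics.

k = ln2 / t½ = 0.693147 / 1.09 = 0.6359 h⁻¹
C = C₀ · e^(−k·t) = 4.770 × e^(−0.6359 × 0.989)
  = 4.770 × 0.5332 = 2.543 mg/L
Convert: 2.543 mg/L × 1000 = 2543 µg/L

2543 µg/L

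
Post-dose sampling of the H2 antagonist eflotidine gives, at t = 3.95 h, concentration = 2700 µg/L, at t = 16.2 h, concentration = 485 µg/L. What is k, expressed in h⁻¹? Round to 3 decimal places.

k = ln(C₁/C₂) / (t₂ − t₁) = ln(2700/485) / (16.2 − 3.95)
  = 1.717 / 12.25 = 0.1402 h⁻¹

0.140 h⁻¹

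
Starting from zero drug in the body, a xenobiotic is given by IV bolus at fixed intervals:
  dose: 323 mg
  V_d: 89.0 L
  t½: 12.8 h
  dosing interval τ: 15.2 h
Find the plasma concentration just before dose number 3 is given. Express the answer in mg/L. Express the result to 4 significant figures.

C₀ per dose = Dose / Vd = 323 / 89.0 = 3.629 mg/L
k = ln2 / t½ = 0.693147 / 12.8 = 0.05415 h⁻¹
Fraction remaining after one interval: r = e^(−kτ) = e^(−0.05415 × 15.2) = 0.4391
Before dose 3, 2 doses have been given (aged 1τ, 2τ).
C_trough = C₀ × (r + r²) = 3.629 × (0.4391 + 0.1928) = 2.293 mg/L

2.293 mg/L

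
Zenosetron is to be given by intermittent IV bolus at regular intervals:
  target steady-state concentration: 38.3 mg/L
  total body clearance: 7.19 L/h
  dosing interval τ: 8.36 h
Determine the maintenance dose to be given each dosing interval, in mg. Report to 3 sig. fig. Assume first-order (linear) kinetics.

At steady state, Dose/τ = Css × CL.
Dose = Css × CL × τ = 38.3 × 7.190 × 8.36 = 2302 mg

2300 mg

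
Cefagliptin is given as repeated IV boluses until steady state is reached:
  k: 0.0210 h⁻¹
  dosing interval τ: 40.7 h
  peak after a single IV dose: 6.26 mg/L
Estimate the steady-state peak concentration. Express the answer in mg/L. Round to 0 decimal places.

e^(−kτ) = e^(−0.02100 × 40.7) = 0.4254
Accumulation ratio R = 1 / (1 − e^(−kτ)) = 1 / (1 − 0.4254) = 1.740
Steady-state peak = C₀ × R = 6.26 × 1.740 = 10.89 mg/L

11 mg/L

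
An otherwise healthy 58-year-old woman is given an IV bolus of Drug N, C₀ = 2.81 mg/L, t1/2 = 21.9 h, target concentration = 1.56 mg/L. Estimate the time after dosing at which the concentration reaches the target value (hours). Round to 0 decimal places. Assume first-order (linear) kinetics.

k = ln2 / t½ = 0.693147 / 21.9 = 0.03165 h⁻¹
t = ln(C₀ / C) / k = ln(2.810 / 1.56) / 0.03165
  = ln(1.801) / 0.03165 = 0.5883 / 0.03165 = 18.59 h

19 h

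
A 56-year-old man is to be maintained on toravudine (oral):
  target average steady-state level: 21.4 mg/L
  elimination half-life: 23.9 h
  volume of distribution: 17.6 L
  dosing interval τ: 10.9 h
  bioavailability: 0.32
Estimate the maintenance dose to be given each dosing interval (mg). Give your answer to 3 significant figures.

k = ln2 / t½ = 0.693147 / 23.9 = 0.02900 h⁻¹
CL = k × Vd = 0.02900 × 17.6 = 0.5104 L/h
At steady state, F × (Dose/τ) = Css × CL.
Dose = Css × CL × τ / F = 21.4 × 0.5104 × 10.9 / 0.32 = 372.0 mg

372 mg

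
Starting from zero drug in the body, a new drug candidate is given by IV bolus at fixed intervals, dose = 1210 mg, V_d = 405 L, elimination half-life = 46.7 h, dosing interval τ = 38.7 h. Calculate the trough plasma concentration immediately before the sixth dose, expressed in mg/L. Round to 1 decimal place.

3.6 mg/L

C₀ per dose = Dose / Vd = 1210 / 405 = 2.988 mg/L
k = ln2 / t½ = 0.693147 / 46.7 = 0.01484 h⁻¹
Fraction remaining after one interval: r = e^(−kτ) = e^(−0.01484 × 38.7) = 0.5631
Before dose 6, 5 doses have been given (aged 1τ, 2τ, 3τ, 4τ, 5τ).
C_trough = C₀ × (r + r² + … + r^5) = C₀ × r(1−r^5)/(1−r)
        = 2.988 × 0.5631 × (1 − 0.05661) / (1 − 0.5631) = 3.633 mg/L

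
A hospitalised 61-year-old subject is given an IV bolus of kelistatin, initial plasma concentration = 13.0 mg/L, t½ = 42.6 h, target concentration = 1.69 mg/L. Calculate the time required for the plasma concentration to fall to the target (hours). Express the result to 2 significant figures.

130 h

k = ln2 / t½ = 0.693147 / 42.6 = 0.01627 h⁻¹
t = ln(C₀ / C) / k = ln(13.00 / 1.69) / 0.01627
  = ln(7.692) / 0.01627 = 2.040 / 0.01627 = 125.4 h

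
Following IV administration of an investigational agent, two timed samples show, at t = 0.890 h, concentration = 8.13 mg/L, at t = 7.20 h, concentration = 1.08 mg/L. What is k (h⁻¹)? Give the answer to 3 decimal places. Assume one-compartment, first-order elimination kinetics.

0.320 h⁻¹

k = ln(C₁/C₂) / (t₂ − t₁) = ln(8.13/1.08) / (7.20 − 0.890)
  = 2.019 / 6.310 = 0.3200 h⁻¹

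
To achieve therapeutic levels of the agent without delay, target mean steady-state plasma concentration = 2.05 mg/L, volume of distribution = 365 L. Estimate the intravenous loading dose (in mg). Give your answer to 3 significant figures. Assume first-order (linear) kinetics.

LD = Css × Vd = 2.05 × 365 = 748.3 mg

748 mg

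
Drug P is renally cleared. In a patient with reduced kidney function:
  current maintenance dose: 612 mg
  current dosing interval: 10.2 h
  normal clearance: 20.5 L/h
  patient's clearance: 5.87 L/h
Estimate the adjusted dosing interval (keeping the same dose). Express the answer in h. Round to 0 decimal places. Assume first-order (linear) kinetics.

To keep the same average steady-state level, dosing rate must scale with clearance.
CL ratio = 5.87 / 20.5 = 0.2863
New interval (same dose) = 10.2 / 0.2863 = 35.63 h

36 h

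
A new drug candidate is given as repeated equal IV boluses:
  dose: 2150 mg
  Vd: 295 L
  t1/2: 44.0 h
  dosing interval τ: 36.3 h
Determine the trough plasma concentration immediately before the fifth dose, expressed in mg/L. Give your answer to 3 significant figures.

C₀ per dose = Dose / Vd = 2150 / 295 = 7.288 mg/L
k = ln2 / t½ = 0.693147 / 44.0 = 0.01575 h⁻¹
Fraction remaining after one interval: r = e^(−kτ) = e^(−0.01575 × 36.3) = 0.5646
Before dose 5, 4 doses have been given (aged 1τ, 2τ, 3τ, 4τ).
C_trough = C₀ × (r + r² + … + r^4) = C₀ × r(1−r^4)/(1−r)
        = 7.288 × 0.5646 × (1 − 0.1016) / (1 − 0.5646) = 8.490 mg/L

8.49 mg/L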